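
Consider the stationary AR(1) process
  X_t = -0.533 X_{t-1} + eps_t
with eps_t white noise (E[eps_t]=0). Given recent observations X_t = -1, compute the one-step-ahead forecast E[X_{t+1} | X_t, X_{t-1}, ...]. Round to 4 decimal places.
E[X_{t+1} \mid \mathcal F_t] = 0.5330

For an AR(p) model X_t = c + sum_i phi_i X_{t-i} + eps_t, the
one-step-ahead conditional mean is
  E[X_{t+1} | X_t, ...] = c + sum_i phi_i X_{t+1-i}.
Substitute known values:
  E[X_{t+1} | ...] = (-0.533) * (-1)
                   = 0.5330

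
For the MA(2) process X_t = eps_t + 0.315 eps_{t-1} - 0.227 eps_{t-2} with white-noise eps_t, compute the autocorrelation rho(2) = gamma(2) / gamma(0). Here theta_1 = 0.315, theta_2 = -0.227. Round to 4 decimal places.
\rho(2) = -0.1973

For an MA(q) process with theta_0 = 1, the autocovariance is
  gamma(k) = sigma^2 * sum_{i=0..q-k} theta_i * theta_{i+k},
and rho(k) = gamma(k) / gamma(0). Sigma^2 cancels.
  numerator   = (1)*(-0.227) = -0.227.
  denominator = (1)^2 + (0.315)^2 + (-0.227)^2 = 1.150754.
  rho(2) = -0.227 / 1.150754 = -0.1973.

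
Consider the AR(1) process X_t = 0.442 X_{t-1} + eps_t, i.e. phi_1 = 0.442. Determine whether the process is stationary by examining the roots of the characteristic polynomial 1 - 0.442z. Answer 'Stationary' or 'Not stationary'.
\text{Stationary}

The AR(p) characteristic polynomial is P(z) = 1 - 0.442z.
Stationarity requires all roots to lie outside the unit circle, i.e. |z| > 1 for every root.
This is linear in z: 1 + (-0.442) z = 0  =>  z = -1/(-0.442) = 2.262443,  |z| = 2.262443.
Moduli of all roots: 2.2624.
All moduli strictly greater than 1? Yes.
Verdict: Stationary.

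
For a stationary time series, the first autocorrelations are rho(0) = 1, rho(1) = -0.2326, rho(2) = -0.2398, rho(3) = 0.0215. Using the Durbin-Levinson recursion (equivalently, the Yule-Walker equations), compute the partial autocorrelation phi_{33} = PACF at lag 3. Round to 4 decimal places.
\phi_{33} = -0.1450

The PACF at lag k is phi_{kk}, the last component of the solution
to the Yule-Walker system G_k phi = r_k where
  (G_k)_{ij} = rho(|i - j|), (r_k)_i = rho(i), i,j = 1..k.
Equivalently, Durbin-Levinson gives phi_{kk} iteratively:
  phi_{11} = rho(1)
  phi_{kk} = [rho(k) - sum_{j=1..k-1} phi_{k-1,j} rho(k-j)]
            / [1 - sum_{j=1..k-1} phi_{k-1,j} rho(j)],
  phi_{k,j} = phi_{k-1,j} - phi_{kk} phi_{k-1,k-j},  j = 1..k-1.
Step k = 1:
  phi_11 = rho(1) = -0.2326.
Step k = 2:
  phi_22 = [rho(2) - phi_11 rho(1)] / [1 - phi_11 rho(1)] = [-0.2398 - (-0.2326)(-0.2326)] / [1 - (-0.2326)(-0.2326)]
         = -0.29390276 / 0.94589724 = -0.310713.
  Update: phi_21 = phi_11 - phi_22 phi_11 = -0.2326 - (-0.310713)(-0.2326) = -0.304872.
Step k = 3:
  phi_33 = [rho(3) - phi_21 rho(2) - phi_22 rho(1)] / [1 - phi_21 rho(1) - phi_22 rho(2)]
    numerator   = 0.0215 - (-0.304872)(-0.2398) - (-0.310713)(-0.2326) = -0.12388017
    denominator = 1 - (-0.304872)(-0.2326) - (-0.310713)(-0.2398) = 0.85457777
  phi_33 = -0.12388017 / 0.85457777 = -0.145.
Therefore phi_{33} = -0.1450.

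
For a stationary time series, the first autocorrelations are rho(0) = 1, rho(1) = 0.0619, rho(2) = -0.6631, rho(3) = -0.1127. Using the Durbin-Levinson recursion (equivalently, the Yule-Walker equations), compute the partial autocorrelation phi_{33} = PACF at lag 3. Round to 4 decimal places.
\phi_{33} = -0.0050

The PACF at lag k is phi_{kk}, the last component of the solution
to the Yule-Walker system G_k phi = r_k where
  (G_k)_{ij} = rho(|i - j|), (r_k)_i = rho(i), i,j = 1..k.
Equivalently, Durbin-Levinson gives phi_{kk} iteratively:
  phi_{11} = rho(1)
  phi_{kk} = [rho(k) - sum_{j=1..k-1} phi_{k-1,j} rho(k-j)]
            / [1 - sum_{j=1..k-1} phi_{k-1,j} rho(j)],
  phi_{k,j} = phi_{k-1,j} - phi_{kk} phi_{k-1,k-j},  j = 1..k-1.
Step k = 1:
  phi_11 = rho(1) = 0.0619.
Step k = 2:
  phi_22 = [rho(2) - phi_11 rho(1)] / [1 - phi_11 rho(1)] = [-0.6631 - (0.0619)(0.0619)] / [1 - (0.0619)(0.0619)]
         = -0.66693161 / 0.99616839 = -0.669497.
  Update: phi_21 = phi_11 - phi_22 phi_11 = 0.0619 - (-0.669497)(0.0619) = 0.103342.
Step k = 3:
  phi_33 = [rho(3) - phi_21 rho(2) - phi_22 rho(1)] / [1 - phi_21 rho(1) - phi_22 rho(2)]
    numerator   = -0.1127 - (0.103342)(-0.6631) - (-0.669497)(0.0619) = -0.00273216
    denominator = 1 - (0.103342)(0.0619) - (-0.669497)(-0.6631) = 0.54965977
  phi_33 = -0.00273216 / 0.54965977 = -0.005.
Therefore phi_{33} = -0.0050.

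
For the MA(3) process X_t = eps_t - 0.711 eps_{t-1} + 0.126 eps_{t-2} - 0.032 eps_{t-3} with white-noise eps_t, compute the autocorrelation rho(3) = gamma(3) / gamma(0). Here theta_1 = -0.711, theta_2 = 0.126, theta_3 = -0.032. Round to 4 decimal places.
\rho(3) = -0.0210

For an MA(q) process with theta_0 = 1, the autocovariance is
  gamma(k) = sigma^2 * sum_{i=0..q-k} theta_i * theta_{i+k},
and rho(k) = gamma(k) / gamma(0). Sigma^2 cancels.
  numerator   = (1)*(-0.032) = -0.032.
  denominator = (1)^2 + (-0.711)^2 + (0.126)^2 + (-0.032)^2 = 1.522421.
  rho(3) = -0.032 / 1.522421 = -0.0210.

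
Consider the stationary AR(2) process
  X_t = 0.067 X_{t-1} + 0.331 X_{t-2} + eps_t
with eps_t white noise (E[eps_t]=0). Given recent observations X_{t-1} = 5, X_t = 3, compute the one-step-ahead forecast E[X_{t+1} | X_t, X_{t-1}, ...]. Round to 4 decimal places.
E[X_{t+1} \mid \mathcal F_t] = 1.8560

For an AR(p) model X_t = c + sum_i phi_i X_{t-i} + eps_t, the
one-step-ahead conditional mean is
  E[X_{t+1} | X_t, ...] = c + sum_i phi_i X_{t+1-i}.
Substitute known values:
  E[X_{t+1} | ...] = (0.067) * (3) + (0.331) * (5)
                   = 1.8560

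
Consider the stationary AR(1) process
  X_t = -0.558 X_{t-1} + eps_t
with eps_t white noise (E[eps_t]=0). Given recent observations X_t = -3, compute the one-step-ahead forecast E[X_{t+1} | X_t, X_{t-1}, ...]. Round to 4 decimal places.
E[X_{t+1} \mid \mathcal F_t] = 1.6740

For an AR(p) model X_t = c + sum_i phi_i X_{t-i} + eps_t, the
one-step-ahead conditional mean is
  E[X_{t+1} | X_t, ...] = c + sum_i phi_i X_{t+1-i}.
Substitute known values:
  E[X_{t+1} | ...] = (-0.558) * (-3)
                   = 1.6740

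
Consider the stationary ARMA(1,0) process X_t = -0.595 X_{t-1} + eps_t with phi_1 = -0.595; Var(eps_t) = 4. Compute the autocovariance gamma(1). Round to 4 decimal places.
\gamma(1) = -3.6844

Multiply the model equation by X_{t-k} and take expectations. With theta_0 = psi_0 = 1 and psi_j the MA(infinity) weights, this gives
  gamma(k) - sum_i phi_i gamma(k-i) = c_k,
  c_k = sigma^2 * sum_{j=k..q} theta_j psi_{j-k}   (c_k = 0 for k > q),
using gamma(-m) = gamma(m).
Pure AR (q = 0): c_0 = sigma^2 = 4, c_k = 0 for k >= 1.
Equations for k = 0 and k = 1 (AR order 1):
  gamma(0) = phi_1 gamma(1) + c_0
  gamma(1) = phi_1 gamma(0) + c_1
Substituting the second into the first: gamma(0) (1 - phi_1^2) = c_0 + phi_1 c_1, so
  gamma(0) = c_0 / (1 - phi_1^2) = 4 / (1 - (-0.595)^2) = 4 / 0.645975 = 6.19219.
  gamma(1) = phi_1 gamma(0) = (-0.595)(6.19219) = -3.684353.
Therefore gamma(1) = -3.6844 (to 4 decimal places).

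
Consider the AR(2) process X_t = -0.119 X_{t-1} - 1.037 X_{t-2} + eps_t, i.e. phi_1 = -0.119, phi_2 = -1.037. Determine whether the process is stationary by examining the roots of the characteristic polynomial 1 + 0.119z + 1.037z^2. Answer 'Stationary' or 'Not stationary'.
\text{Not stationary}

The AR(p) characteristic polynomial is P(z) = 1 + 0.119z + 1.037z^2.
Stationarity requires all roots to lie outside the unit circle, i.e. |z| > 1 for every root.
Set 1 + (0.119) z + (1.037) z^2 = 0, i.e. a z^2 + b z + c = 0 with a = 1.037, b = 0.119, c = 1.
Discriminant D = b^2 - 4ac = (0.119)^2 - 4*(1.037)*1 = 0.014161 - (4.148) = -4.133839.
D < 0, so the roots are the complex-conjugate pair z = (-b +/- i sqrt(-D)) / (2a) = -0.0574 +/- 0.9803i.
For a conjugate pair |z|^2 = z * conj(z) = (product of roots) = c/a = 1/(1.037) = 0.96432, so |z| = sqrt(0.96432) = 0.982 for both roots.
Moduli of all roots: 0.9820, 0.9820.
All moduli strictly greater than 1? No.
Verdict: Not stationary.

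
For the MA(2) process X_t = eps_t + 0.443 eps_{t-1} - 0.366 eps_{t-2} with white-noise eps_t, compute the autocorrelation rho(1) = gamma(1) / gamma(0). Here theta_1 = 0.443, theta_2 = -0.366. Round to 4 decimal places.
\rho(1) = 0.2111

For an MA(q) process with theta_0 = 1, the autocovariance is
  gamma(k) = sigma^2 * sum_{i=0..q-k} theta_i * theta_{i+k},
and rho(k) = gamma(k) / gamma(0). Sigma^2 cancels.
  numerator   = (1)*(0.443) + (0.443)*(-0.366) = 0.280862.
  denominator = (1)^2 + (0.443)^2 + (-0.366)^2 = 1.330205.
  rho(1) = 0.280862 / 1.330205 = 0.2111.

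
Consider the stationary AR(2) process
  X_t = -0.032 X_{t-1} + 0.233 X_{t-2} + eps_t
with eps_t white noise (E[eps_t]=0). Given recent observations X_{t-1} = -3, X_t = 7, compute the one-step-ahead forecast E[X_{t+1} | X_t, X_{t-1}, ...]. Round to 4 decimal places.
E[X_{t+1} \mid \mathcal F_t] = -0.9230

For an AR(p) model X_t = c + sum_i phi_i X_{t-i} + eps_t, the
one-step-ahead conditional mean is
  E[X_{t+1} | X_t, ...] = c + sum_i phi_i X_{t+1-i}.
Substitute known values:
  E[X_{t+1} | ...] = (-0.032) * (7) + (0.233) * (-3)
                   = -0.9230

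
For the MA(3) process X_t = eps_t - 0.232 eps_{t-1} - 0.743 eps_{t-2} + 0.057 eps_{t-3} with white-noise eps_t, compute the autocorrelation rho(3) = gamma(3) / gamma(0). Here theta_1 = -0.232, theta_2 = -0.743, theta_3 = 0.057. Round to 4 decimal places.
\rho(3) = 0.0354

For an MA(q) process with theta_0 = 1, the autocovariance is
  gamma(k) = sigma^2 * sum_{i=0..q-k} theta_i * theta_{i+k},
and rho(k) = gamma(k) / gamma(0). Sigma^2 cancels.
  numerator   = (1)*(0.057) = 0.057.
  denominator = (1)^2 + (-0.232)^2 + (-0.743)^2 + (0.057)^2 = 1.609122.
  rho(3) = 0.057 / 1.609122 = 0.0354.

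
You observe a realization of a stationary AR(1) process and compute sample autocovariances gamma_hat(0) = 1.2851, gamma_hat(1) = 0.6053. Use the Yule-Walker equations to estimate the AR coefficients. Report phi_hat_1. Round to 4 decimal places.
\hat\phi_{1} = 0.4710

The Yule-Walker equations for an AR(p) process read, in matrix form,
  Gamma_p phi = r_p,   with   (Gamma_p)_{ij} = gamma(|i - j|),
                       (r_p)_i = gamma(i),   i,j = 1..p.
Substitute the sample gammas (Toeplitz matrix and right-hand side of size 1):
  Gamma_p = [[1.2851]]
  r_p     = [0.6053]
With p = 1 this is the single equation gamma(0) phi_1 = gamma(1):
  phi_hat_1 = gamma(1) / gamma(0) = 0.6053 / 1.2851 = 0.4710.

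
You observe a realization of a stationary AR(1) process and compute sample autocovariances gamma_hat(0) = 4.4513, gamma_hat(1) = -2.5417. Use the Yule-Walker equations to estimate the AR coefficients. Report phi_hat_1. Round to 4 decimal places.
\hat\phi_{1} = -0.5710

The Yule-Walker equations for an AR(p) process read, in matrix form,
  Gamma_p phi = r_p,   with   (Gamma_p)_{ij} = gamma(|i - j|),
                       (r_p)_i = gamma(i),   i,j = 1..p.
Substitute the sample gammas (Toeplitz matrix and right-hand side of size 1):
  Gamma_p = [[4.4513]]
  r_p     = [-2.5417]
With p = 1 this is the single equation gamma(0) phi_1 = gamma(1):
  phi_hat_1 = gamma(1) / gamma(0) = -2.5417 / 4.4513 = -0.5710.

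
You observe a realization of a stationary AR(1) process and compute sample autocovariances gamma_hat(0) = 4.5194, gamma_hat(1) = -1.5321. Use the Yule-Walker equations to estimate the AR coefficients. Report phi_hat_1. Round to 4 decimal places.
\hat\phi_{1} = -0.3390

The Yule-Walker equations for an AR(p) process read, in matrix form,
  Gamma_p phi = r_p,   with   (Gamma_p)_{ij} = gamma(|i - j|),
                       (r_p)_i = gamma(i),   i,j = 1..p.
Substitute the sample gammas (Toeplitz matrix and right-hand side of size 1):
  Gamma_p = [[4.5194]]
  r_p     = [-1.5321]
With p = 1 this is the single equation gamma(0) phi_1 = gamma(1):
  phi_hat_1 = gamma(1) / gamma(0) = -1.5321 / 4.5194 = -0.3390.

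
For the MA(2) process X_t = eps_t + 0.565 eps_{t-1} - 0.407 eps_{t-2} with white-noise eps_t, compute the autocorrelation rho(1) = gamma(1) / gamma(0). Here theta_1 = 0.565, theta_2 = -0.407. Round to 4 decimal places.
\rho(1) = 0.2256

For an MA(q) process with theta_0 = 1, the autocovariance is
  gamma(k) = sigma^2 * sum_{i=0..q-k} theta_i * theta_{i+k},
and rho(k) = gamma(k) / gamma(0). Sigma^2 cancels.
  numerator   = (1)*(0.565) + (0.565)*(-0.407) = 0.335045.
  denominator = (1)^2 + (0.565)^2 + (-0.407)^2 = 1.484874.
  rho(1) = 0.335045 / 1.484874 = 0.2256.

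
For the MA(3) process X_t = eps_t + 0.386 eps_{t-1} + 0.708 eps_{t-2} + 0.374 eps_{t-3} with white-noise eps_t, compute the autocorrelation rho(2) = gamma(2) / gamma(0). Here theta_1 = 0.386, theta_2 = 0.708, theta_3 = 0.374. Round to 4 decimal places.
\rho(2) = 0.4761

For an MA(q) process with theta_0 = 1, the autocovariance is
  gamma(k) = sigma^2 * sum_{i=0..q-k} theta_i * theta_{i+k},
and rho(k) = gamma(k) / gamma(0). Sigma^2 cancels.
  numerator   = (1)*(0.708) + (0.386)*(0.374) = 0.852364.
  denominator = (1)^2 + (0.386)^2 + (0.708)^2 + (0.374)^2 = 1.790136.
  rho(2) = 0.852364 / 1.790136 = 0.4761.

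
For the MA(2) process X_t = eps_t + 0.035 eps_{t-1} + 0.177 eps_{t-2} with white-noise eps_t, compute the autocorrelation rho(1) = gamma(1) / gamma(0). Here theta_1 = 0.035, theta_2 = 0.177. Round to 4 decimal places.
\rho(1) = 0.0399

For an MA(q) process with theta_0 = 1, the autocovariance is
  gamma(k) = sigma^2 * sum_{i=0..q-k} theta_i * theta_{i+k},
and rho(k) = gamma(k) / gamma(0). Sigma^2 cancels.
  numerator   = (1)*(0.035) + (0.035)*(0.177) = 0.041195.
  denominator = (1)^2 + (0.035)^2 + (0.177)^2 = 1.032554.
  rho(1) = 0.041195 / 1.032554 = 0.0399.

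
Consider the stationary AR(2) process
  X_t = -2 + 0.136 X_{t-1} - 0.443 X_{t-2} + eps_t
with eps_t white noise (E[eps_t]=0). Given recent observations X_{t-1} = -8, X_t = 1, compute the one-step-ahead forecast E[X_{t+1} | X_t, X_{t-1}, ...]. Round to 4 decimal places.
E[X_{t+1} \mid \mathcal F_t] = 1.6800

For an AR(p) model X_t = c + sum_i phi_i X_{t-i} + eps_t, the
one-step-ahead conditional mean is
  E[X_{t+1} | X_t, ...] = c + sum_i phi_i X_{t+1-i}.
Substitute known values:
  E[X_{t+1} | ...] = -2 + (0.136) * (1) + (-0.443) * (-8)
                   = 1.6800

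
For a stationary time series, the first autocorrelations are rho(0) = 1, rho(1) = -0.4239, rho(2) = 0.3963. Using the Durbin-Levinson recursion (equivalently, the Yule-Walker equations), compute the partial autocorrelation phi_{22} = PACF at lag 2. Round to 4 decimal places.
\phi_{22} = 0.2641

The PACF at lag k is phi_{kk}, the last component of the solution
to the Yule-Walker system G_k phi = r_k where
  (G_k)_{ij} = rho(|i - j|), (r_k)_i = rho(i), i,j = 1..k.
Equivalently, Durbin-Levinson gives phi_{kk} iteratively:
  phi_{11} = rho(1)
  phi_{kk} = [rho(k) - sum_{j=1..k-1} phi_{k-1,j} rho(k-j)]
            / [1 - sum_{j=1..k-1} phi_{k-1,j} rho(j)],
  phi_{k,j} = phi_{k-1,j} - phi_{kk} phi_{k-1,k-j},  j = 1..k-1.
Step k = 1:
  phi_11 = rho(1) = -0.4239.
Step k = 2:
  phi_22 = [rho(2) - phi_11 rho(1)] / [1 - phi_11 rho(1)] = [0.3963 - (-0.4239)(-0.4239)] / [1 - (-0.4239)(-0.4239)]
         = 0.21660879 / 0.82030879 = 0.2641.
Therefore phi_{22} = 0.2641.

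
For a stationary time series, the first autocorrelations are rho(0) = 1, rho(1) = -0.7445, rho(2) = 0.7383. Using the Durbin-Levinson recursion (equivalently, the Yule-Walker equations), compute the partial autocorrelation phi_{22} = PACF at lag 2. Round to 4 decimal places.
\phi_{22} = 0.4129

The PACF at lag k is phi_{kk}, the last component of the solution
to the Yule-Walker system G_k phi = r_k where
  (G_k)_{ij} = rho(|i - j|), (r_k)_i = rho(i), i,j = 1..k.
Equivalently, Durbin-Levinson gives phi_{kk} iteratively:
  phi_{11} = rho(1)
  phi_{kk} = [rho(k) - sum_{j=1..k-1} phi_{k-1,j} rho(k-j)]
            / [1 - sum_{j=1..k-1} phi_{k-1,j} rho(j)],
  phi_{k,j} = phi_{k-1,j} - phi_{kk} phi_{k-1,k-j},  j = 1..k-1.
Step k = 1:
  phi_11 = rho(1) = -0.7445.
Step k = 2:
  phi_22 = [rho(2) - phi_11 rho(1)] / [1 - phi_11 rho(1)] = [0.7383 - (-0.7445)(-0.7445)] / [1 - (-0.7445)(-0.7445)]
         = 0.18401975 / 0.44571975 = 0.4129.
Therefore phi_{22} = 0.4129.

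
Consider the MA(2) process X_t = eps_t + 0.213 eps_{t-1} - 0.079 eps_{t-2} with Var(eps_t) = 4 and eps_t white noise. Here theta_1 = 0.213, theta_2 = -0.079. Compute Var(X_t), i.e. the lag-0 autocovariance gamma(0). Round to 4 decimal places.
\gamma(0) = 4.2064

For an MA(q) process X_t = eps_t + sum_i theta_i eps_{t-i} with
Var(eps_t) = sigma^2, the variance is
  gamma(0) = sigma^2 * (1 + sum_i theta_i^2).
  sum_i theta_i^2 = (0.213)^2 + (-0.079)^2 = 0.045369 + 0.006241 = 0.05161.
  gamma(0) = 4 * (1 + 0.05161) = 4 * 1.05161 = 4.20644, which rounds to 4.2064.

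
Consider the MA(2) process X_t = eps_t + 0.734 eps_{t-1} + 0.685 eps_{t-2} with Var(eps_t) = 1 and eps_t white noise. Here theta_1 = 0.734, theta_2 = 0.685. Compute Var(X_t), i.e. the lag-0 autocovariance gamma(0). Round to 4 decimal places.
\gamma(0) = 2.0080

For an MA(q) process X_t = eps_t + sum_i theta_i eps_{t-i} with
Var(eps_t) = sigma^2, the variance is
  gamma(0) = sigma^2 * (1 + sum_i theta_i^2).
  sum_i theta_i^2 = (0.734)^2 + (0.685)^2 = 0.538756 + 0.469225 = 1.007981.
  gamma(0) = 1 * (1 + 1.007981) = 1 * 2.007981 = 2.007981, which rounds to 2.0080.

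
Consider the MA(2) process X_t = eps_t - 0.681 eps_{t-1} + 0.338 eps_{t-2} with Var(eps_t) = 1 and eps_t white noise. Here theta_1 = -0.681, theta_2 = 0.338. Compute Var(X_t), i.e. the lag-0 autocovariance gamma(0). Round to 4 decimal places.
\gamma(0) = 1.5780

For an MA(q) process X_t = eps_t + sum_i theta_i eps_{t-i} with
Var(eps_t) = sigma^2, the variance is
  gamma(0) = sigma^2 * (1 + sum_i theta_i^2).
  sum_i theta_i^2 = (-0.681)^2 + (0.338)^2 = 0.463761 + 0.114244 = 0.578005.
  gamma(0) = 1 * (1 + 0.578005) = 1 * 1.578005 = 1.578005, which rounds to 1.5780.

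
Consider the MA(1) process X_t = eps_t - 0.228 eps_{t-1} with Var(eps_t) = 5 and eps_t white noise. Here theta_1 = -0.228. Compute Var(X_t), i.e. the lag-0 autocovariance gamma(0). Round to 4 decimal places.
\gamma(0) = 5.2599

For an MA(q) process X_t = eps_t + sum_i theta_i eps_{t-i} with
Var(eps_t) = sigma^2, the variance is
  gamma(0) = sigma^2 * (1 + sum_i theta_i^2).
  sum_i theta_i^2 = (-0.228)^2 = 0.051984.
  gamma(0) = 5 * (1 + 0.051984) = 5 * 1.051984 = 5.25992, which rounds to 5.2599.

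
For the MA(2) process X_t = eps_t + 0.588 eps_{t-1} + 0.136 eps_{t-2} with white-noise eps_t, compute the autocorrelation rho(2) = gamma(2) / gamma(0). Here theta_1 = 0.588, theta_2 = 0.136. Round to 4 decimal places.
\rho(2) = 0.0997

For an MA(q) process with theta_0 = 1, the autocovariance is
  gamma(k) = sigma^2 * sum_{i=0..q-k} theta_i * theta_{i+k},
and rho(k) = gamma(k) / gamma(0). Sigma^2 cancels.
  numerator   = (1)*(0.136) = 0.136.
  denominator = (1)^2 + (0.588)^2 + (0.136)^2 = 1.36424.
  rho(2) = 0.136 / 1.36424 = 0.0997.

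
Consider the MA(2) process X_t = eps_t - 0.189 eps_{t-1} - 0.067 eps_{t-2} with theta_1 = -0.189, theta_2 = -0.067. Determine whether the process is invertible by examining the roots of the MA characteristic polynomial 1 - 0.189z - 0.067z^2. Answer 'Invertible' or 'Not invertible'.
\text{Invertible}

The MA(q) characteristic polynomial is P(z) = 1 - 0.189z - 0.067z^2.
Invertibility requires all roots to lie outside the unit circle, i.e. |z| > 1 for every root.
Set 1 + (-0.189) z + (-0.067) z^2 = 0, i.e. a z^2 + b z + c = 0 with a = -0.067, b = -0.189, c = 1.
Discriminant D = b^2 - 4ac = (-0.189)^2 - 4*(-0.067)*1 = 0.035721 - (-0.268) = 0.303721.
D >= 0, so the roots are real: z = (-b +/- sqrt(D)) / (2a) = (0.189 +/- 0.551109) / (-0.134).
  z_1 = (0.189 + 0.551109) / (-0.134) = -5.5232,   |z_1| = 5.5232.
  z_2 = (0.189 - 0.551109) / (-0.134) = 2.7023,   |z_2| = 2.7023.
Moduli of all roots: 5.5232, 2.7023.
All moduli strictly greater than 1? Yes.
Verdict: Invertible.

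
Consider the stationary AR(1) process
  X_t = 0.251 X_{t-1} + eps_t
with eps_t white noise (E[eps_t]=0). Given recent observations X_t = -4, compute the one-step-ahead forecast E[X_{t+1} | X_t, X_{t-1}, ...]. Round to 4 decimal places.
E[X_{t+1} \mid \mathcal F_t] = -1.0040

For an AR(p) model X_t = c + sum_i phi_i X_{t-i} + eps_t, the
one-step-ahead conditional mean is
  E[X_{t+1} | X_t, ...] = c + sum_i phi_i X_{t+1-i}.
Substitute known values:
  E[X_{t+1} | ...] = (0.251) * (-4)
                   = -1.0040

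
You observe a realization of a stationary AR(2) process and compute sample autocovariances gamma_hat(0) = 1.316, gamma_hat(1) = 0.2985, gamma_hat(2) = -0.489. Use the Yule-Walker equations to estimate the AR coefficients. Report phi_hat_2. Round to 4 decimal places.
\hat\phi_{2} = -0.4460

The Yule-Walker equations for an AR(p) process read, in matrix form,
  Gamma_p phi = r_p,   with   (Gamma_p)_{ij} = gamma(|i - j|),
                       (r_p)_i = gamma(i),   i,j = 1..p.
Substitute the sample gammas (Toeplitz matrix and right-hand side of size 2):
  Gamma_p = [[1.316, 0.2985], [0.2985, 1.316]]
  r_p     = [0.2985, -0.489]
Written out:
  1.316 phi_1 + 0.2985 phi_2 = 0.2985
  0.2985 phi_1 + 1.316 phi_2 = -0.489
Solve by Cramer's rule:
  det = gamma(0)^2 - gamma(1)^2 = (1.316)^2 - (0.2985)^2 = 1.731856 - 0.08910225 = 1.64275375
  phi_hat_1 = [gamma(1) gamma(0) - gamma(1) gamma(2)] / det = [(0.2985)(1.316) - (0.2985)(-0.489)] / 1.64275375 = 0.5387925 / 1.64275375 = 0.328
  phi_hat_2 = [gamma(0) gamma(2) - gamma(1)^2] / det = [(1.316)(-0.489) - (0.2985)^2] / 1.64275375 = -0.73262625 / 1.64275375 = -0.446
So phi_hat = [0.3280, -0.4460].
Therefore phi_hat_2 = -0.4460.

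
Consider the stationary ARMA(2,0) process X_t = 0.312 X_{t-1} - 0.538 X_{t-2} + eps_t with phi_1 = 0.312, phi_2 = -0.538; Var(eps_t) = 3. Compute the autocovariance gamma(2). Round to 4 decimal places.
\gamma(2) = -2.0903

Multiply the model equation by X_{t-k} and take expectations. With theta_0 = psi_0 = 1 and psi_j the MA(infinity) weights, this gives
  gamma(k) - sum_i phi_i gamma(k-i) = c_k,
  c_k = sigma^2 * sum_{j=k..q} theta_j psi_{j-k}   (c_k = 0 for k > q),
using gamma(-m) = gamma(m).
Pure AR (q = 0): c_0 = sigma^2 = 3, c_k = 0 for k >= 1.
Equations for k = 0, 1, 2 (AR order 2, c_2 = 0):
  (E0) gamma(0) = phi_1 gamma(1) + phi_2 gamma(2) + c_0
  (E1) gamma(1) = phi_1 gamma(0) + phi_2 gamma(1) + c_1
  (E2) gamma(2) = phi_1 gamma(1) + phi_2 gamma(0)
From (E1): gamma(1) = A gamma(0) + B with
  A = phi_1 / (1 - phi_2) = 0.312 / 1.538 = 0.202861,   B = c_1 / (1 - phi_2) = 0 / 1.538 = 0.
Insert (E2) into (E0): gamma(0) (1 - phi_2^2) = phi_1 (1 + phi_2) gamma(1) + c_0.
  phi_1 (1 + phi_2) = (0.312)(0.462) = 0.144144,   1 - phi_2^2 = 0.710556.
Replace gamma(1) by A gamma(0) + B and collect gamma(0):
  gamma(0) [0.710556 - (0.144144)(0.202861)] = c_0 = 3
  gamma(0) * 0.681315 = 3
  gamma(0) = 3 / 0.681315 = 4.403251.
  gamma(1) = A gamma(0) = (0.202861)(4.403251) = 0.893247.
  gamma(2) = phi_1 gamma(1) + phi_2 gamma(0) = (0.312)(0.893247) + (-0.538)(4.403251) = -2.090256.
Therefore gamma(2) = -2.0903 (to 4 decimal places).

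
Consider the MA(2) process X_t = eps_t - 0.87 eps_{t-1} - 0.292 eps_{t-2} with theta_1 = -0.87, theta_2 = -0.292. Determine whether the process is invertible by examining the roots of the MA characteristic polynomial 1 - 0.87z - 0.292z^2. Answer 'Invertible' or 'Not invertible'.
\text{Not invertible}

The MA(q) characteristic polynomial is P(z) = 1 - 0.87z - 0.292z^2.
Invertibility requires all roots to lie outside the unit circle, i.e. |z| > 1 for every root.
Set 1 + (-0.87) z + (-0.292) z^2 = 0, i.e. a z^2 + b z + c = 0 with a = -0.292, b = -0.87, c = 1.
Discriminant D = b^2 - 4ac = (-0.87)^2 - 4*(-0.292)*1 = 0.7569 - (-1.168) = 1.9249.
D >= 0, so the roots are real: z = (-b +/- sqrt(D)) / (2a) = (0.87 +/- 1.387408) / (-0.584).
  z_1 = (0.87 + 1.387408) / (-0.584) = -3.8654,   |z_1| = 3.8654.
  z_2 = (0.87 - 1.387408) / (-0.584) = 0.886,   |z_2| = 0.886.
Moduli of all roots: 3.8654, 0.8860.
All moduli strictly greater than 1? No.
Verdict: Not invertible.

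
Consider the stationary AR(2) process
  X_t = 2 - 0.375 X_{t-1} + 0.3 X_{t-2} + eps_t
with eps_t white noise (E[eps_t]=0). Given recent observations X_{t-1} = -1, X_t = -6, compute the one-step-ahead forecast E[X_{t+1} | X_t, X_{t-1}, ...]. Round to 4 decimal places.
E[X_{t+1} \mid \mathcal F_t] = 3.9500

For an AR(p) model X_t = c + sum_i phi_i X_{t-i} + eps_t, the
one-step-ahead conditional mean is
  E[X_{t+1} | X_t, ...] = c + sum_i phi_i X_{t+1-i}.
Substitute known values:
  E[X_{t+1} | ...] = 2 + (-0.375) * (-6) + (0.3) * (-1)
                   = 3.9500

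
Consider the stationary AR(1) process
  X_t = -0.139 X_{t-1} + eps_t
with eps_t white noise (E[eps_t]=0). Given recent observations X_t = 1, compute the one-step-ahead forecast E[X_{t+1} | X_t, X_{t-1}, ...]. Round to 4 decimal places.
E[X_{t+1} \mid \mathcal F_t] = -0.1390

For an AR(p) model X_t = c + sum_i phi_i X_{t-i} + eps_t, the
one-step-ahead conditional mean is
  E[X_{t+1} | X_t, ...] = c + sum_i phi_i X_{t+1-i}.
Substitute known values:
  E[X_{t+1} | ...] = (-0.139) * (1)
                   = -0.1390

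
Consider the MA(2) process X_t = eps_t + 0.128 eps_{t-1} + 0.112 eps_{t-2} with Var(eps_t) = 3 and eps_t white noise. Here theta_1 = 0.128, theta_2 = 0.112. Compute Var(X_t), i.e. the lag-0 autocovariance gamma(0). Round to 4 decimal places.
\gamma(0) = 3.0868

For an MA(q) process X_t = eps_t + sum_i theta_i eps_{t-i} with
Var(eps_t) = sigma^2, the variance is
  gamma(0) = sigma^2 * (1 + sum_i theta_i^2).
  sum_i theta_i^2 = (0.128)^2 + (0.112)^2 = 0.016384 + 0.012544 = 0.028928.
  gamma(0) = 3 * (1 + 0.028928) = 3 * 1.028928 = 3.086784, which rounds to 3.0868.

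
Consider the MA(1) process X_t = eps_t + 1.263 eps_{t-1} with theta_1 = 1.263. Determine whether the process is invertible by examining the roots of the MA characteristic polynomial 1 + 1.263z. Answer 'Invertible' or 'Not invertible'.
\text{Not invertible}

The MA(q) characteristic polynomial is P(z) = 1 + 1.263z.
Invertibility requires all roots to lie outside the unit circle, i.e. |z| > 1 for every root.
This is linear in z: 1 + (1.263) z = 0  =>  z = -1/(1.263) = -0.791766,  |z| = 0.791766.
Moduli of all roots: 0.7918.
All moduli strictly greater than 1? No.
Verdict: Not invertible.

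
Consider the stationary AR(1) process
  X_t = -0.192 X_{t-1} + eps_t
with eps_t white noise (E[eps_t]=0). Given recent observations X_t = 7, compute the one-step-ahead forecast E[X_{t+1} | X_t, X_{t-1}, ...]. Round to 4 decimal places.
E[X_{t+1} \mid \mathcal F_t] = -1.3440

For an AR(p) model X_t = c + sum_i phi_i X_{t-i} + eps_t, the
one-step-ahead conditional mean is
  E[X_{t+1} | X_t, ...] = c + sum_i phi_i X_{t+1-i}.
Substitute known values:
  E[X_{t+1} | ...] = (-0.192) * (7)
                   = -1.3440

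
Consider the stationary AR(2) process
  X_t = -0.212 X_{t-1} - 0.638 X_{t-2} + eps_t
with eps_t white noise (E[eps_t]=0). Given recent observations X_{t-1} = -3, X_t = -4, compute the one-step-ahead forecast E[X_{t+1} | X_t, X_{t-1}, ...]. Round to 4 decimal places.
E[X_{t+1} \mid \mathcal F_t] = 2.7620

For an AR(p) model X_t = c + sum_i phi_i X_{t-i} + eps_t, the
one-step-ahead conditional mean is
  E[X_{t+1} | X_t, ...] = c + sum_i phi_i X_{t+1-i}.
Substitute known values:
  E[X_{t+1} | ...] = (-0.212) * (-4) + (-0.638) * (-3)
                   = 2.7620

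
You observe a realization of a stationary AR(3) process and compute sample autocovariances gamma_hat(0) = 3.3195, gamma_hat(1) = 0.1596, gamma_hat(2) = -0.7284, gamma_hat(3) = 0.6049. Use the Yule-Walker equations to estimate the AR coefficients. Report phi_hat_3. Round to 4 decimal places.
\hat\phi_{3} = 0.2170

The Yule-Walker equations for an AR(p) process read, in matrix form,
  Gamma_p phi = r_p,   with   (Gamma_p)_{ij} = gamma(|i - j|),
                       (r_p)_i = gamma(i),   i,j = 1..p.
Substitute the sample gammas (Toeplitz matrix and right-hand side of size 3):
  Gamma_p = [[3.3195, 0.1596, -0.7284], [0.1596, 3.3195, 0.1596], [-0.7284, 0.1596, 3.3195]]
  r_p     = [0.1596, -0.7284, 0.6049]
Written out (R1..R3):
  (R1) 3.3195 phi_1 + 0.1596 phi_2 - 0.7284 phi_3 = 0.1596
  (R2) 0.1596 phi_1 + 3.3195 phi_2 + 0.1596 phi_3 = -0.7284
  (R3) -0.7284 phi_1 + 0.1596 phi_2 + 3.3195 phi_3 = 0.6049
Gaussian elimination:
  R2 <- R2 - (0.1596/3.3195) R1 = R2 - (0.04808) R1:  3.311827 phi_2 + 0.194621 phi_3 = -0.736073
  R3 <- R3 - (-0.7284/3.3195) R1 = R3 - (-0.219431) R1:  0.194621 phi_2 + 3.159667 phi_3 = 0.639921
  R3 <- R3 - (0.194621/3.311827) R2 = R3 - (0.058765) R2:  3.14823 phi_3 = 0.683177
Back-substitution:
  phi_hat_3 = 0.683177 / 3.14823 = 0.217003
  phi_hat_2 = (-0.736073 - (0.194621)(0.217003)) / 3.311827 = -0.235008
  phi_hat_1 = (0.1596 - (0.1596)(-0.235008) - (-0.7284)(0.217003)) / 3.3195 = 0.106996
So phi_hat = [0.1070, -0.2350, 0.2170].
Therefore phi_hat_3 = 0.2170.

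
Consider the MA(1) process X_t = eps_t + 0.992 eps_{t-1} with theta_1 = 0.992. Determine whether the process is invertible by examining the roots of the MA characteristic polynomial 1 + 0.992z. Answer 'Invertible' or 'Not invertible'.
\text{Invertible}

The MA(q) characteristic polynomial is P(z) = 1 + 0.992z.
Invertibility requires all roots to lie outside the unit circle, i.e. |z| > 1 for every root.
This is linear in z: 1 + (0.992) z = 0  =>  z = -1/(0.992) = -1.008065,  |z| = 1.008065.
Moduli of all roots: 1.0081.
All moduli strictly greater than 1? Yes.
Verdict: Invertible.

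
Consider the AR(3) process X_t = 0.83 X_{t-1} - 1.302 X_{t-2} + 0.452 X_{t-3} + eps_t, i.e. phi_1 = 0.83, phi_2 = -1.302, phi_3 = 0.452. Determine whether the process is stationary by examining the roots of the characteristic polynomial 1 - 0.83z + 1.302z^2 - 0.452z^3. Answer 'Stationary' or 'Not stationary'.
\text{Not stationary}

The AR(p) characteristic polynomial is P(z) = 1 - 0.83z + 1.302z^2 - 0.452z^3.
Stationarity requires all roots to lie outside the unit circle, i.e. |z| > 1 for every root.
Degree 3: look for a simple real root z0 first, then factor out (1 - z/z0) and solve the remaining quadratic.
Testing z0 = 2.5: P(2.5) = 1 + (-0.83)(2.5) + (1.302)(2.5)^2 + (-0.452)(2.5)^3
  = 1 + (-2.075) + (8.1375) + (-7.0625) = 0.  So z_0 = 2.5 is a root, |z_0| = 2.5.
Divide out the factor (1 - 0.4 z) = (1 - z/z0) (since 1/z0 = 0.4):
  P(z) = (1 - 0.4 z)(1 + (-0.43) z + (1.13) z^2)
  [check: z-coef -0.43 - (0.4) = -0.83; z^2-coef 1.13 - (0.4)(-0.43) = 1.302; z^3-coef -(0.4)(1.13) = -0.452.]
Remaining roots from the quadratic factor 1 + (-0.43) z + (1.13) z^2:
  Set 1 + (-0.43) z + (1.13) z^2 = 0, i.e. a z^2 + b z + c = 0 with a = 1.13, b = -0.43, c = 1.
  Discriminant D = b^2 - 4ac = (-0.43)^2 - 4*(1.13)*1 = 0.1849 - (4.52) = -4.3351.
  D < 0, so the roots are the complex-conjugate pair z = (-b +/- i sqrt(-D)) / (2a) = 0.1903 +/- 0.9213i.
  For a conjugate pair |z|^2 = z * conj(z) = (product of roots) = c/a = 1/(1.13) = 0.884956, so |z| = sqrt(0.884956) = 0.9407 for both roots.
Moduli of all roots: 2.5000, 0.9407, 0.9407.
All moduli strictly greater than 1? No.
Verdict: Not stationary.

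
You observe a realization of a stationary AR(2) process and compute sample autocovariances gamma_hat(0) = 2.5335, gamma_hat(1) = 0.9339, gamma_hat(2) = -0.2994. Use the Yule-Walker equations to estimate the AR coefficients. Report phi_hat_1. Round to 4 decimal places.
\hat\phi_{1} = 0.4770

The Yule-Walker equations for an AR(p) process read, in matrix form,
  Gamma_p phi = r_p,   with   (Gamma_p)_{ij} = gamma(|i - j|),
                       (r_p)_i = gamma(i),   i,j = 1..p.
Substitute the sample gammas (Toeplitz matrix and right-hand side of size 2):
  Gamma_p = [[2.5335, 0.9339], [0.9339, 2.5335]]
  r_p     = [0.9339, -0.2994]
Written out:
  2.5335 phi_1 + 0.9339 phi_2 = 0.9339
  0.9339 phi_1 + 2.5335 phi_2 = -0.2994
Solve by Cramer's rule:
  det = gamma(0)^2 - gamma(1)^2 = (2.5335)^2 - (0.9339)^2 = 6.41862225 - 0.87216921 = 5.54645304
  phi_hat_1 = [gamma(1) gamma(0) - gamma(1) gamma(2)] / det = [(0.9339)(2.5335) - (0.9339)(-0.2994)] / 5.54645304 = 2.64564531 / 5.54645304 = 0.477
  phi_hat_2 = [gamma(0) gamma(2) - gamma(1)^2] / det = [(2.5335)(-0.2994) - (0.9339)^2] / 5.54645304 = -1.63069911 / 5.54645304 = -0.294
So phi_hat = [0.4770, -0.2940].
Therefore phi_hat_1 = 0.4770.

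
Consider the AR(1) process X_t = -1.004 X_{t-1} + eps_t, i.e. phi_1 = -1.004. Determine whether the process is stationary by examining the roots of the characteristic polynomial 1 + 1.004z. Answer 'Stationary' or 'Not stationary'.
\text{Not stationary}

The AR(p) characteristic polynomial is P(z) = 1 + 1.004z.
Stationarity requires all roots to lie outside the unit circle, i.e. |z| > 1 for every root.
This is linear in z: 1 + (1.004) z = 0  =>  z = -1/(1.004) = -0.996016,  |z| = 0.996016.
Moduli of all roots: 0.9960.
All moduli strictly greater than 1? No.
Verdict: Not stationary.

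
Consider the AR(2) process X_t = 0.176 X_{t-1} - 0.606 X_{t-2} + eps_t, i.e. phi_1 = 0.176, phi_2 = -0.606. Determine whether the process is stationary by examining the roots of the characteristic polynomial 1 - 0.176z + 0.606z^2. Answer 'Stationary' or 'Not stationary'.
\text{Stationary}

The AR(p) characteristic polynomial is P(z) = 1 - 0.176z + 0.606z^2.
Stationarity requires all roots to lie outside the unit circle, i.e. |z| > 1 for every root.
Set 1 + (-0.176) z + (0.606) z^2 = 0, i.e. a z^2 + b z + c = 0 with a = 0.606, b = -0.176, c = 1.
Discriminant D = b^2 - 4ac = (-0.176)^2 - 4*(0.606)*1 = 0.030976 - (2.424) = -2.393024.
D < 0, so the roots are the complex-conjugate pair z = (-b +/- i sqrt(-D)) / (2a) = 0.1452 +/- 1.2764i.
For a conjugate pair |z|^2 = z * conj(z) = (product of roots) = c/a = 1/(0.606) = 1.650165, so |z| = sqrt(1.650165) = 1.2846 for both roots.
Moduli of all roots: 1.2846, 1.2846.
All moduli strictly greater than 1? Yes.
Verdict: Stationary.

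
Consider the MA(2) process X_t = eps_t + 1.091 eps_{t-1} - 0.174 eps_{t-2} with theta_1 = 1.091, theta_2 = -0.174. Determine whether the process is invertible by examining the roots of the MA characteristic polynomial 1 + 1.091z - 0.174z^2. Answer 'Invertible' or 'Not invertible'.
\text{Not invertible}

The MA(q) characteristic polynomial is P(z) = 1 + 1.091z - 0.174z^2.
Invertibility requires all roots to lie outside the unit circle, i.e. |z| > 1 for every root.
Set 1 + (1.091) z + (-0.174) z^2 = 0, i.e. a z^2 + b z + c = 0 with a = -0.174, b = 1.091, c = 1.
Discriminant D = b^2 - 4ac = (1.091)^2 - 4*(-0.174)*1 = 1.190281 - (-0.696) = 1.886281.
D >= 0, so the roots are real: z = (-b +/- sqrt(D)) / (2a) = (-1.091 +/- 1.373419) / (-0.348).
  z_1 = (-1.091 + 1.373419) / (-0.348) = -0.8116,   |z_1| = 0.8116.
  z_2 = (-1.091 - 1.373419) / (-0.348) = 7.0817,   |z_2| = 7.0817.
Moduli of all roots: 0.8116, 7.0817.
All moduli strictly greater than 1? No.
Verdict: Not invertible.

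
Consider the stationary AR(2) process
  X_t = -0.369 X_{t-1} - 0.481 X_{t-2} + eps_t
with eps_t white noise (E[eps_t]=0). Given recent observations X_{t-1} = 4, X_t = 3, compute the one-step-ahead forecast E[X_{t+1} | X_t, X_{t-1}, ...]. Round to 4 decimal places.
E[X_{t+1} \mid \mathcal F_t] = -3.0310

For an AR(p) model X_t = c + sum_i phi_i X_{t-i} + eps_t, the
one-step-ahead conditional mean is
  E[X_{t+1} | X_t, ...] = c + sum_i phi_i X_{t+1-i}.
Substitute known values:
  E[X_{t+1} | ...] = (-0.369) * (3) + (-0.481) * (4)
                   = -3.0310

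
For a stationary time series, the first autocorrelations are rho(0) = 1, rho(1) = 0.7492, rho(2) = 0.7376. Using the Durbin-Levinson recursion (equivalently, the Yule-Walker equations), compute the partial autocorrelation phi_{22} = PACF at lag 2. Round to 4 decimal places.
\phi_{22} = 0.4019

The PACF at lag k is phi_{kk}, the last component of the solution
to the Yule-Walker system G_k phi = r_k where
  (G_k)_{ij} = rho(|i - j|), (r_k)_i = rho(i), i,j = 1..k.
Equivalently, Durbin-Levinson gives phi_{kk} iteratively:
  phi_{11} = rho(1)
  phi_{kk} = [rho(k) - sum_{j=1..k-1} phi_{k-1,j} rho(k-j)]
            / [1 - sum_{j=1..k-1} phi_{k-1,j} rho(j)],
  phi_{k,j} = phi_{k-1,j} - phi_{kk} phi_{k-1,k-j},  j = 1..k-1.
Step k = 1:
  phi_11 = rho(1) = 0.7492.
Step k = 2:
  phi_22 = [rho(2) - phi_11 rho(1)] / [1 - phi_11 rho(1)] = [0.7376 - (0.7492)(0.7492)] / [1 - (0.7492)(0.7492)]
         = 0.17629936 / 0.43869936 = 0.4019.
Therefore phi_{22} = 0.4019.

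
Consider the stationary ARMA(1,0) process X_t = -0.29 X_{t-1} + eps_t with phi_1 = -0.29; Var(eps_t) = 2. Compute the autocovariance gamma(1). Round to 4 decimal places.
\gamma(1) = -0.6333

Multiply the model equation by X_{t-k} and take expectations. With theta_0 = psi_0 = 1 and psi_j the MA(infinity) weights, this gives
  gamma(k) - sum_i phi_i gamma(k-i) = c_k,
  c_k = sigma^2 * sum_{j=k..q} theta_j psi_{j-k}   (c_k = 0 for k > q),
using gamma(-m) = gamma(m).
Pure AR (q = 0): c_0 = sigma^2 = 2, c_k = 0 for k >= 1.
Equations for k = 0 and k = 1 (AR order 1):
  gamma(0) = phi_1 gamma(1) + c_0
  gamma(1) = phi_1 gamma(0) + c_1
Substituting the second into the first: gamma(0) (1 - phi_1^2) = c_0 + phi_1 c_1, so
  gamma(0) = c_0 / (1 - phi_1^2) = 2 / (1 - (-0.29)^2) = 2 / 0.9159 = 2.183645.
  gamma(1) = phi_1 gamma(0) = (-0.29)(2.183645) = -0.633257.
Therefore gamma(1) = -0.6333 (to 4 decimal places).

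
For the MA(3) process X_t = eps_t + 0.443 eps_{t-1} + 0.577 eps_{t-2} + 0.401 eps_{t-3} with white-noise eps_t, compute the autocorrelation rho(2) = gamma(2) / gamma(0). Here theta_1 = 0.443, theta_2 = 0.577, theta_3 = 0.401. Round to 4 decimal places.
\rho(2) = 0.4465

For an MA(q) process with theta_0 = 1, the autocovariance is
  gamma(k) = sigma^2 * sum_{i=0..q-k} theta_i * theta_{i+k},
and rho(k) = gamma(k) / gamma(0). Sigma^2 cancels.
  numerator   = (1)*(0.577) + (0.443)*(0.401) = 0.754643.
  denominator = (1)^2 + (0.443)^2 + (0.577)^2 + (0.401)^2 = 1.689979.
  rho(2) = 0.754643 / 1.689979 = 0.4465.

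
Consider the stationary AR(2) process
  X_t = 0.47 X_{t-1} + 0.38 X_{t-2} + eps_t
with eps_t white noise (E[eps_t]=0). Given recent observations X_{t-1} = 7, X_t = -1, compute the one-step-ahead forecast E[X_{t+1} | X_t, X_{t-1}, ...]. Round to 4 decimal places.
E[X_{t+1} \mid \mathcal F_t] = 2.1900

For an AR(p) model X_t = c + sum_i phi_i X_{t-i} + eps_t, the
one-step-ahead conditional mean is
  E[X_{t+1} | X_t, ...] = c + sum_i phi_i X_{t+1-i}.
Substitute known values:
  E[X_{t+1} | ...] = (0.47) * (-1) + (0.38) * (7)
                   = 2.1900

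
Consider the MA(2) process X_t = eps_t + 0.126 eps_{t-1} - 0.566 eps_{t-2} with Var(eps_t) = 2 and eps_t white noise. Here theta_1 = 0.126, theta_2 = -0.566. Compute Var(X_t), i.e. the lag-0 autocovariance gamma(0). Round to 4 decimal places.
\gamma(0) = 2.6725

For an MA(q) process X_t = eps_t + sum_i theta_i eps_{t-i} with
Var(eps_t) = sigma^2, the variance is
  gamma(0) = sigma^2 * (1 + sum_i theta_i^2).
  sum_i theta_i^2 = (0.126)^2 + (-0.566)^2 = 0.015876 + 0.320356 = 0.336232.
  gamma(0) = 2 * (1 + 0.336232) = 2 * 1.336232 = 2.672464, which rounds to 2.6725.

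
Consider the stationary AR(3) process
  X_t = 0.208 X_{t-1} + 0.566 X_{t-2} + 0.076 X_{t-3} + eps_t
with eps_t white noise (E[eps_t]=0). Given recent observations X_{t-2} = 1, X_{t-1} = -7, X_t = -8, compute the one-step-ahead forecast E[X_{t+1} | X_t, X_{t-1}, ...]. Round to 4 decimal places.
E[X_{t+1} \mid \mathcal F_t] = -5.5500

For an AR(p) model X_t = c + sum_i phi_i X_{t-i} + eps_t, the
one-step-ahead conditional mean is
  E[X_{t+1} | X_t, ...] = c + sum_i phi_i X_{t+1-i}.
Substitute known values:
  E[X_{t+1} | ...] = (0.208) * (-8) + (0.566) * (-7) + (0.076) * (1)
                   = -5.5500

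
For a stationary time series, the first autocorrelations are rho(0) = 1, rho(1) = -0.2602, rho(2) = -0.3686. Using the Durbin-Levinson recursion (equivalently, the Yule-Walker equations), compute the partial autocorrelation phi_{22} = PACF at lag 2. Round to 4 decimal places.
\phi_{22} = -0.4680

The PACF at lag k is phi_{kk}, the last component of the solution
to the Yule-Walker system G_k phi = r_k where
  (G_k)_{ij} = rho(|i - j|), (r_k)_i = rho(i), i,j = 1..k.
Equivalently, Durbin-Levinson gives phi_{kk} iteratively:
  phi_{11} = rho(1)
  phi_{kk} = [rho(k) - sum_{j=1..k-1} phi_{k-1,j} rho(k-j)]
            / [1 - sum_{j=1..k-1} phi_{k-1,j} rho(j)],
  phi_{k,j} = phi_{k-1,j} - phi_{kk} phi_{k-1,k-j},  j = 1..k-1.
Step k = 1:
  phi_11 = rho(1) = -0.2602.
Step k = 2:
  phi_22 = [rho(2) - phi_11 rho(1)] / [1 - phi_11 rho(1)] = [-0.3686 - (-0.2602)(-0.2602)] / [1 - (-0.2602)(-0.2602)]
         = -0.43630404 / 0.93229596 = -0.468.
Therefore phi_{22} = -0.4680.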